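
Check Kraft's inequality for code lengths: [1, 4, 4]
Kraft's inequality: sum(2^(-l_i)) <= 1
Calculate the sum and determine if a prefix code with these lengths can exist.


Sum = 2^(-1) + 2^(-4) + 2^(-4)
    = 0.5 + 0.0625 + 0.0625
    = 10/16 = 0.625
Since 0.625 <= 1, Kraft's inequality IS satisfied.
A prefix code with these lengths CAN exist.

Kraft sum = 0.625. Satisfied.


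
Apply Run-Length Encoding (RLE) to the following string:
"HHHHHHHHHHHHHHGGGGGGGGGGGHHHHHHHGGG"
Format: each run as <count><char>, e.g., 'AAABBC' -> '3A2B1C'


Scanning runs left to right:
  i=0: run of 'H' x 14 -> '14H'
  i=14: run of 'G' x 11 -> '11G'
  i=25: run of 'H' x 7 -> '7H'
  i=32: run of 'G' x 3 -> '3G'

RLE = 14H11G7H3G


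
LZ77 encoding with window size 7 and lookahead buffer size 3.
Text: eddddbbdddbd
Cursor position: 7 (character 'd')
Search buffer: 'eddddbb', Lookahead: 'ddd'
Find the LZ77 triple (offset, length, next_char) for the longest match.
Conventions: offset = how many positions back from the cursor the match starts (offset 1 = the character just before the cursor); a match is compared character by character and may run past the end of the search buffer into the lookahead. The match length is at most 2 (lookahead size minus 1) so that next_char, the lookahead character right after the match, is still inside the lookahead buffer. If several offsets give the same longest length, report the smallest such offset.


Try each offset into the search buffer:
  offset=1 (pos 6, char 'b'): match length 0
  offset=2 (pos 5, char 'b'): match length 0
  offset=3 (pos 4, char 'd'): match length 1
  offset=4 (pos 3, char 'd'): match length 2
  offset=5 (pos 2, char 'd'): match length 2
  offset=6 (pos 1, char 'd'): match length 2
  offset=7 (pos 0, char 'e'): match length 0
Longest match has length 2, found at offsets 4, 5, 6; take the smallest, offset 4.
next_char = character at position 7 + 2 = 9 -> 'd'

Best match: offset=4, length=2 (matching 'dd' starting at position 3)
LZ77 triple: (4, 2, 'd')


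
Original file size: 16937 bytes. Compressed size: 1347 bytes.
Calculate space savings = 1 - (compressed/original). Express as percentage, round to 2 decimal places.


ratio = compressed/original = 1347/16937 = 0.07953
savings = 1 - ratio = 1 - 0.07953 = 0.92047
as a percentage: 0.92047 * 100 = 92.05%

Space savings = 1 - 1347/16937 = 92.05%


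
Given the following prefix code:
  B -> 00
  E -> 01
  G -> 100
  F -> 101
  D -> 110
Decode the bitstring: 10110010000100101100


Decoding step by step:
Bits 101 -> F
Bits 100 -> G
Bits 100 -> G
Bits 00 -> B
Bits 100 -> G
Bits 101 -> F
Bits 100 -> G


Decoded message: FGGBGFG


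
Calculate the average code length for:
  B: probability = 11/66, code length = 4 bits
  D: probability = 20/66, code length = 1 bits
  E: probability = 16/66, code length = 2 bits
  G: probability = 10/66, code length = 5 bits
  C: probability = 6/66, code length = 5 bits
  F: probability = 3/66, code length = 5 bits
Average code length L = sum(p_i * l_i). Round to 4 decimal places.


Weighted contributions p_i * l_i:
  B: (11/66) * 4 = 44/66
  D: (20/66) * 1 = 20/66
  E: (16/66) * 2 = 32/66
  G: (10/66) * 5 = 50/66
  C: (6/66) * 5 = 30/66
  F: (3/66) * 5 = 15/66
Sum = (44 + 20 + 32 + 50 + 30 + 15)/66 = 191/66

L = 191/66 = 2.8939 bits/symbol


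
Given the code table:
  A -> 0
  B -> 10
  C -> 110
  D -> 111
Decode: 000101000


Decoding:
0 -> A
0 -> A
0 -> A
10 -> B
10 -> B
0 -> A
0 -> A


Result: AAABBAA


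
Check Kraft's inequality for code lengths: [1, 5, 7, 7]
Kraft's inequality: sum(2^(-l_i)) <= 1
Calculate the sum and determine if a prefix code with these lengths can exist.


Sum = 2^(-1) + 2^(-5) + 2^(-7) + 2^(-7)
    = 0.5 + 0.03125 + 0.0078125 + 0.0078125
    = 70/128 = 0.546875
Since 0.546875 <= 1, Kraft's inequality IS satisfied.
A prefix code with these lengths CAN exist.

Kraft sum = 0.546875. Satisfied.


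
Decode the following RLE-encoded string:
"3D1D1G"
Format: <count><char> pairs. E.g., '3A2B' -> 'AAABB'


Expanding each <count><char> pair:
  3D -> 'DDD'
  1D -> 'D'
  1G -> 'G'

Decoded = DDDDG


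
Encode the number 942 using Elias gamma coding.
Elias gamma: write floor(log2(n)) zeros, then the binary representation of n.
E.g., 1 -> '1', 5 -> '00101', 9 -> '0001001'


num_bits = floor(log2(942)) + 1 = 10
leading_zeros = num_bits - 1 = 9
binary(942) = 1110101110

Elias gamma(942) = '000000000' + '1110101110' = 0000000001110101110 (19 bits)


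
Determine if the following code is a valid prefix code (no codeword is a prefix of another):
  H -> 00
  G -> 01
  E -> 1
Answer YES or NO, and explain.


Checking each pair (does one codeword prefix another?):
  H='00' vs G='01': no prefix
  H='00' vs E='1': no prefix
  G='01' vs H='00': no prefix
  G='01' vs E='1': no prefix
  E='1' vs H='00': no prefix
  E='1' vs G='01': no prefix
No violation found over all pairs.

YES -- this is a valid prefix code. No codeword is a prefix of any other codeword.


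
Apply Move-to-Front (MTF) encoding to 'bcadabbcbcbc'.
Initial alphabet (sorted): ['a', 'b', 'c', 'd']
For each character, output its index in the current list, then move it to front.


MTF encoding:
'b': index 1 in ['a', 'b', 'c', 'd'] -> ['b', 'a', 'c', 'd']
'c': index 2 in ['b', 'a', 'c', 'd'] -> ['c', 'b', 'a', 'd']
'a': index 2 in ['c', 'b', 'a', 'd'] -> ['a', 'c', 'b', 'd']
'd': index 3 in ['a', 'c', 'b', 'd'] -> ['d', 'a', 'c', 'b']
'a': index 1 in ['d', 'a', 'c', 'b'] -> ['a', 'd', 'c', 'b']
'b': index 3 in ['a', 'd', 'c', 'b'] -> ['b', 'a', 'd', 'c']
'b': index 0 in ['b', 'a', 'd', 'c'] -> ['b', 'a', 'd', 'c']
'c': index 3 in ['b', 'a', 'd', 'c'] -> ['c', 'b', 'a', 'd']
'b': index 1 in ['c', 'b', 'a', 'd'] -> ['b', 'c', 'a', 'd']
'c': index 1 in ['b', 'c', 'a', 'd'] -> ['c', 'b', 'a', 'd']
'b': index 1 in ['c', 'b', 'a', 'd'] -> ['b', 'c', 'a', 'd']
'c': index 1 in ['b', 'c', 'a', 'd'] -> ['c', 'b', 'a', 'd']


Output: [1, 2, 2, 3, 1, 3, 0, 3, 1, 1, 1, 1]


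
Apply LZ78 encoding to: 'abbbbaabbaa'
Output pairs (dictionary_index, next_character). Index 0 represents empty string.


LZ78 encoding steps:
Dictionary: {0: ''}
Step 1: w='' (idx 0), next='a' -> output (0, 'a'), add 'a' as idx 1
Step 2: w='' (idx 0), next='b' -> output (0, 'b'), add 'b' as idx 2
Step 3: w='b' (idx 2), next='b' -> output (2, 'b'), add 'bb' as idx 3
Step 4: w='b' (idx 2), next='a' -> output (2, 'a'), add 'ba' as idx 4
Step 5: w='a' (idx 1), next='b' -> output (1, 'b'), add 'ab' as idx 5
Step 6: w='ba' (idx 4), next='a' -> output (4, 'a'), add 'baa' as idx 6


Encoded: [(0, 'a'), (0, 'b'), (2, 'b'), (2, 'a'), (1, 'b'), (4, 'a')]


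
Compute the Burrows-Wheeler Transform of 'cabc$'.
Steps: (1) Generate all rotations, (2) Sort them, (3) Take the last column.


Rotations (sorted):
  0: $cabc -> last char: c
  1: abc$c -> last char: c
  2: bc$ca -> last char: a
  3: c$cab -> last char: b
  4: cabc$ -> last char: $


BWT = ccab$


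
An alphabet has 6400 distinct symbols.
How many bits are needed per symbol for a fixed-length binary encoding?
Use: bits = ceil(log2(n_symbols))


log2(6400) = 12.6439
Bracket: 2^12 = 4096 < 6400 <= 2^13 = 8192
So ceil(log2(6400)) = 13

bits = ceil(log2(6400)) = ceil(12.6439) = 13 bits


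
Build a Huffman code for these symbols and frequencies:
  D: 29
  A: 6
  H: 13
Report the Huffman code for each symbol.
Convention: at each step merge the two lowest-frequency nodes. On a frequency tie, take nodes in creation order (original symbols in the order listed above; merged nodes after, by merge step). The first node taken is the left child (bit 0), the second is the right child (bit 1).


Huffman tree construction:
Step 1: Merge A(6) + H(13) = 19
Step 2: Merge (A+H)(19) + D(29) = 48
Read each symbol's code off the tree from the root (left child = 0, right child = 1).

Codes:
  D: 1 (length 1)
  A: 00 (length 2)
  H: 01 (length 2)
Average code length: 67/48 = 1.3958 bits/symbol


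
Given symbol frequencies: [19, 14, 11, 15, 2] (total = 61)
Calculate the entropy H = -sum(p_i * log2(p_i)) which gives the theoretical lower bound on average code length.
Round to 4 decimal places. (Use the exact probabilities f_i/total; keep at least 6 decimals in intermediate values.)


Per-symbol terms -p_i * log2(p_i) with p_i = f_i/61:
  p = 19/61 = 0.311475: log2(p) = -1.682810, -p*log2(p) = 0.524154
  p = 14/61 = 0.229508: log2(p) = -2.123382, -p*log2(p) = 0.487334
  p = 11/61 = 0.180328: log2(p) = -2.471306, -p*log2(p) = 0.445645
  p = 15/61 = 0.245902: log2(p) = -2.023847, -p*log2(p) = 0.497667
  p = 2/61 = 0.032787: log2(p) = -4.930737, -p*log2(p) = 0.161664
H = 0.524154 + 0.487334 + 0.445645 + 0.497667 + 0.161664 = 2.116464

H = 2.1165 bits/symbol


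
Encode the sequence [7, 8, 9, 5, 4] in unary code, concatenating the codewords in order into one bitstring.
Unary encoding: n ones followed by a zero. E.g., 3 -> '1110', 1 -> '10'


Encode each number as n ones followed by a terminating 0:
  7 -> 11111110 (8 bits)
  8 -> 111111110 (9 bits)
  9 -> 1111111110 (10 bits)
  5 -> 111110 (6 bits)
  4 -> 11110 (5 bits)
Total length = 8 + 9 + 10 + 6 + 5 = 38 bits.

Unary([7, 8, 9, 5, 4]) = 11111110111111110111111111011111011110 (38 bits)


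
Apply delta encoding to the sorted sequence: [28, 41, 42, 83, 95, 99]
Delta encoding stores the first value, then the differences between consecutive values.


First value: 28
Deltas:
  41 - 28 = 13
  42 - 41 = 1
  83 - 42 = 41
  95 - 83 = 12
  99 - 95 = 4


Delta encoded: [28, 13, 1, 41, 12, 4]


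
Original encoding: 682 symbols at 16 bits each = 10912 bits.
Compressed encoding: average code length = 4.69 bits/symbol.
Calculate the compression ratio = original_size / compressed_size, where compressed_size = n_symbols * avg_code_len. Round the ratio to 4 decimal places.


original_size = n_symbols * orig_bits = 682 * 16 = 10912 bits
compressed_size = n_symbols * avg_code_len = 682 * 4.69 = 3198.58 bits
ratio = original_size / compressed_size = 10912 / 3198.58 = 3.4115

Compression ratio = 3.4115


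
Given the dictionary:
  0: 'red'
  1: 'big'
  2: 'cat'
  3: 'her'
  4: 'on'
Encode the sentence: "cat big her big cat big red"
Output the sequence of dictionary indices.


Look up each word in the dictionary:
  'cat' -> 2
  'big' -> 1
  'her' -> 3
  'big' -> 1
  'cat' -> 2
  'big' -> 1
  'red' -> 0

Encoded: [2, 1, 3, 1, 2, 1, 0]


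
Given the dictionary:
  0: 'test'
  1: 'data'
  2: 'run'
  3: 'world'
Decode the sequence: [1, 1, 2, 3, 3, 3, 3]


Look up each index in the dictionary:
  1 -> 'data'
  1 -> 'data'
  2 -> 'run'
  3 -> 'world'
  3 -> 'world'
  3 -> 'world'
  3 -> 'world'

Decoded: "data data run world world world world"


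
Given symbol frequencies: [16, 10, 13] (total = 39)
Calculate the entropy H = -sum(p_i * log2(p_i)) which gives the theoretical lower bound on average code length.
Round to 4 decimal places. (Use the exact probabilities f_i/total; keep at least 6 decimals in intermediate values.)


Per-symbol terms -p_i * log2(p_i) with p_i = f_i/39:
  p = 16/39 = 0.410256: log2(p) = -1.285402, -p*log2(p) = 0.527345
  p = 10/39 = 0.256410: log2(p) = -1.963474, -p*log2(p) = 0.503455
  p = 13/39 = 0.333333: log2(p) = -1.584963, -p*log2(p) = 0.528321
H = 0.527345 + 0.503455 + 0.528321 = 1.559121

H = 1.5591 bits/symbol


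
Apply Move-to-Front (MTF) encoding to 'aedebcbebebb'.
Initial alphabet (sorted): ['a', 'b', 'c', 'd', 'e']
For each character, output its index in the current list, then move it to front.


MTF encoding:
'a': index 0 in ['a', 'b', 'c', 'd', 'e'] -> ['a', 'b', 'c', 'd', 'e']
'e': index 4 in ['a', 'b', 'c', 'd', 'e'] -> ['e', 'a', 'b', 'c', 'd']
'd': index 4 in ['e', 'a', 'b', 'c', 'd'] -> ['d', 'e', 'a', 'b', 'c']
'e': index 1 in ['d', 'e', 'a', 'b', 'c'] -> ['e', 'd', 'a', 'b', 'c']
'b': index 3 in ['e', 'd', 'a', 'b', 'c'] -> ['b', 'e', 'd', 'a', 'c']
'c': index 4 in ['b', 'e', 'd', 'a', 'c'] -> ['c', 'b', 'e', 'd', 'a']
'b': index 1 in ['c', 'b', 'e', 'd', 'a'] -> ['b', 'c', 'e', 'd', 'a']
'e': index 2 in ['b', 'c', 'e', 'd', 'a'] -> ['e', 'b', 'c', 'd', 'a']
'b': index 1 in ['e', 'b', 'c', 'd', 'a'] -> ['b', 'e', 'c', 'd', 'a']
'e': index 1 in ['b', 'e', 'c', 'd', 'a'] -> ['e', 'b', 'c', 'd', 'a']
'b': index 1 in ['e', 'b', 'c', 'd', 'a'] -> ['b', 'e', 'c', 'd', 'a']
'b': index 0 in ['b', 'e', 'c', 'd', 'a'] -> ['b', 'e', 'c', 'd', 'a']


Output: [0, 4, 4, 1, 3, 4, 1, 2, 1, 1, 1, 0]


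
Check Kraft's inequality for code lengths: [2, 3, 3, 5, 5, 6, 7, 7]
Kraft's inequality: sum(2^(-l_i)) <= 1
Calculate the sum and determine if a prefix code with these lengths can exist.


Sum = 2^(-2) + 2^(-3) + 2^(-3) + 2^(-5) + 2^(-5) + 2^(-6) + 2^(-7) + 2^(-7)
    = 0.25 + 0.125 + 0.125 + 0.03125 + 0.03125 + 0.015625 + 0.0078125 + 0.0078125
    = 76/128 = 0.59375
Since 0.59375 <= 1, Kraft's inequality IS satisfied.
A prefix code with these lengths CAN exist.

Kraft sum = 0.59375. Satisfied.


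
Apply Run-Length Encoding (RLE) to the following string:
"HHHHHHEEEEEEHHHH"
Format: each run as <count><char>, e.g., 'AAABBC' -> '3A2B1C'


Scanning runs left to right:
  i=0: run of 'H' x 6 -> '6H'
  i=6: run of 'E' x 6 -> '6E'
  i=12: run of 'H' x 4 -> '4H'

RLE = 6H6E4H


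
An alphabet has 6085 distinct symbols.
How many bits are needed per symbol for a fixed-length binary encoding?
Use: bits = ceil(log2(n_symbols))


log2(6085) = 12.571
Bracket: 2^12 = 4096 < 6085 <= 2^13 = 8192
So ceil(log2(6085)) = 13

bits = ceil(log2(6085)) = ceil(12.571) = 13 bits


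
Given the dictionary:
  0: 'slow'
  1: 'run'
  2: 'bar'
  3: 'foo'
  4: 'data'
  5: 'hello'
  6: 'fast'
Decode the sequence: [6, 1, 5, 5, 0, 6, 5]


Look up each index in the dictionary:
  6 -> 'fast'
  1 -> 'run'
  5 -> 'hello'
  5 -> 'hello'
  0 -> 'slow'
  6 -> 'fast'
  5 -> 'hello'

Decoded: "fast run hello hello slow fast hello"


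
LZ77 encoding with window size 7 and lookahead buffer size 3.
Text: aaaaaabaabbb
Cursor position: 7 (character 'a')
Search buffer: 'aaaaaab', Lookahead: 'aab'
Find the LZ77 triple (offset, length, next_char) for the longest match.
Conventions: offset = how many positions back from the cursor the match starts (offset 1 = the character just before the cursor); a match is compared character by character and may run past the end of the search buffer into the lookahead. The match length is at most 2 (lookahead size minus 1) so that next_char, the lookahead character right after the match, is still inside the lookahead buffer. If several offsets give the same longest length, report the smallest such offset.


Try each offset into the search buffer:
  offset=1 (pos 6, char 'b'): match length 0
  offset=2 (pos 5, char 'a'): match length 1
  offset=3 (pos 4, char 'a'): match length 2
  offset=4 (pos 3, char 'a'): match length 2
  offset=5 (pos 2, char 'a'): match length 2
  offset=6 (pos 1, char 'a'): match length 2
  offset=7 (pos 0, char 'a'): match length 2
Longest match has length 2, found at offsets 3, 4, 5, 6, 7; take the smallest, offset 3.
next_char = character at position 7 + 2 = 9 -> 'b'

Best match: offset=3, length=2 (matching 'aa' starting at position 4)
LZ77 triple: (3, 2, 'b')


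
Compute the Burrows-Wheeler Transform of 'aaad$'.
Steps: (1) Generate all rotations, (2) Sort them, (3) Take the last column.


Rotations (sorted):
  0: $aaad -> last char: d
  1: aaad$ -> last char: $
  2: aad$a -> last char: a
  3: ad$aa -> last char: a
  4: d$aaa -> last char: a


BWT = d$aaa


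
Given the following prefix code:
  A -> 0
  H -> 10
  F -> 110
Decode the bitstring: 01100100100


Decoding step by step:
Bits 0 -> A
Bits 110 -> F
Bits 0 -> A
Bits 10 -> H
Bits 0 -> A
Bits 10 -> H
Bits 0 -> A


Decoded message: AFAHAHA


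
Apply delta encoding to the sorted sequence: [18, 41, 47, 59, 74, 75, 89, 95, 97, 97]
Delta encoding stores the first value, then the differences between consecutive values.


First value: 18
Deltas:
  41 - 18 = 23
  47 - 41 = 6
  59 - 47 = 12
  74 - 59 = 15
  75 - 74 = 1
  89 - 75 = 14
  95 - 89 = 6
  97 - 95 = 2
  97 - 97 = 0


Delta encoded: [18, 23, 6, 12, 15, 1, 14, 6, 2, 0]


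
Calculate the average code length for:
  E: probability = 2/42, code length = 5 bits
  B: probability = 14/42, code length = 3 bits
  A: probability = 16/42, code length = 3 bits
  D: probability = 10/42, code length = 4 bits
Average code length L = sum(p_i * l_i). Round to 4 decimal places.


Weighted contributions p_i * l_i:
  E: (2/42) * 5 = 10/42
  B: (14/42) * 3 = 42/42
  A: (16/42) * 3 = 48/42
  D: (10/42) * 4 = 40/42
Sum = (10 + 42 + 48 + 40)/42 = 140/42

L = 140/42 = 3.3333 bits/symbol


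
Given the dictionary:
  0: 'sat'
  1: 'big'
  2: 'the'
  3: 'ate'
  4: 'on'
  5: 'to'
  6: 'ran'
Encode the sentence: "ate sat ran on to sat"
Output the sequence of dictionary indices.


Look up each word in the dictionary:
  'ate' -> 3
  'sat' -> 0
  'ran' -> 6
  'on' -> 4
  'to' -> 5
  'sat' -> 0

Encoded: [3, 0, 6, 4, 5, 0]


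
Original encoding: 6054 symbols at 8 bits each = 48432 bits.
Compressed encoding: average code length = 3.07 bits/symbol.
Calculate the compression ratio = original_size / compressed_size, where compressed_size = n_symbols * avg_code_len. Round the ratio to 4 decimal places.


original_size = n_symbols * orig_bits = 6054 * 8 = 48432 bits
compressed_size = n_symbols * avg_code_len = 6054 * 3.07 = 18585.78 bits
ratio = original_size / compressed_size = 48432 / 18585.78 = 2.6059

Compression ratio = 2.6059


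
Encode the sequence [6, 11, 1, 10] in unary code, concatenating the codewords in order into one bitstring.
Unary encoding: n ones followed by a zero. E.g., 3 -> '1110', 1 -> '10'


Encode each number as n ones followed by a terminating 0:
  6 -> 1111110 (7 bits)
  11 -> 111111111110 (12 bits)
  1 -> 10 (2 bits)
  10 -> 11111111110 (11 bits)
Total length = 7 + 12 + 2 + 11 = 32 bits.

Unary([6, 11, 1, 10]) = 11111101111111111101011111111110 (32 bits)


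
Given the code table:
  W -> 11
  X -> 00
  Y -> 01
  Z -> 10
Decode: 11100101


Decoding:
11 -> W
10 -> Z
01 -> Y
01 -> Y


Result: WZYY


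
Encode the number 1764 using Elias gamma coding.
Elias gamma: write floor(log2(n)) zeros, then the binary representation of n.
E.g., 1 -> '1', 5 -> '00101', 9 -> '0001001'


num_bits = floor(log2(1764)) + 1 = 11
leading_zeros = num_bits - 1 = 10
binary(1764) = 11011100100

Elias gamma(1764) = '0000000000' + '11011100100' = 000000000011011100100 (21 bits)


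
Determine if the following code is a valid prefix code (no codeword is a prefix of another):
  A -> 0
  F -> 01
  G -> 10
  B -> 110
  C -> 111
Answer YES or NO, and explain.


Checking each pair (does one codeword prefix another?):
  A='0' vs F='01': prefix -- VIOLATION

NO -- this is NOT a valid prefix code. A (0) is a prefix of F (01).


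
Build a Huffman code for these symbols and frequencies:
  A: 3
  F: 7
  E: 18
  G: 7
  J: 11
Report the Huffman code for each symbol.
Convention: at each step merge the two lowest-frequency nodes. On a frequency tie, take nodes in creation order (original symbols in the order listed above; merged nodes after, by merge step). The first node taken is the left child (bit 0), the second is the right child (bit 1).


Huffman tree construction:
Step 1: Merge A(3) + F(7) = 10
Step 2: Merge G(7) + (A+F)(10) = 17
Step 3: Merge J(11) + (G+(A+F))(17) = 28
Step 4: Merge E(18) + (J+(G+(A+F)))(28) = 46
Read each symbol's code off the tree from the root (left child = 0, right child = 1).

Codes:
  A: 1110 (length 4)
  F: 1111 (length 4)
  E: 0 (length 1)
  G: 110 (length 3)
  J: 10 (length 2)
Average code length: 101/46 = 2.1957 bits/symbol


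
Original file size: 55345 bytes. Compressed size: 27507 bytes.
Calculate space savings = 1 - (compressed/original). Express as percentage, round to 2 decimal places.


ratio = compressed/original = 27507/55345 = 0.49701
savings = 1 - ratio = 1 - 0.49701 = 0.50299
as a percentage: 0.50299 * 100 = 50.3%

Space savings = 1 - 27507/55345 = 50.3%


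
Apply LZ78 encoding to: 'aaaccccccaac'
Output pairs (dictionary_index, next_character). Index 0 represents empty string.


LZ78 encoding steps:
Dictionary: {0: ''}
Step 1: w='' (idx 0), next='a' -> output (0, 'a'), add 'a' as idx 1
Step 2: w='a' (idx 1), next='a' -> output (1, 'a'), add 'aa' as idx 2
Step 3: w='' (idx 0), next='c' -> output (0, 'c'), add 'c' as idx 3
Step 4: w='c' (idx 3), next='c' -> output (3, 'c'), add 'cc' as idx 4
Step 5: w='cc' (idx 4), next='c' -> output (4, 'c'), add 'ccc' as idx 5
Step 6: w='aa' (idx 2), next='c' -> output (2, 'c'), add 'aac' as idx 6


Encoded: [(0, 'a'), (1, 'a'), (0, 'c'), (3, 'c'), (4, 'c'), (2, 'c')]


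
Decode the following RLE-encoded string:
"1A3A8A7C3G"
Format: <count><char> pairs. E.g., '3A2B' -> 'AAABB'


Expanding each <count><char> pair:
  1A -> 'A'
  3A -> 'AAA'
  8A -> 'AAAAAAAA'
  7C -> 'CCCCCCC'
  3G -> 'GGG'

Decoded = AAAAAAAAAAAACCCCCCCGGG


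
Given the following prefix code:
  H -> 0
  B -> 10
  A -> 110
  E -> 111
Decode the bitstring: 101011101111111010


Decoding step by step:
Bits 10 -> B
Bits 10 -> B
Bits 111 -> E
Bits 0 -> H
Bits 111 -> E
Bits 111 -> E
Bits 10 -> B
Bits 10 -> B


Decoded message: BBEHEEBB


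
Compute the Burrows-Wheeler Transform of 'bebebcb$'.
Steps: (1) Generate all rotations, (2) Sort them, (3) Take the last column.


Rotations (sorted):
  0: $bebebcb -> last char: b
  1: b$bebebc -> last char: c
  2: bcb$bebe -> last char: e
  3: bebcb$be -> last char: e
  4: bebebcb$ -> last char: $
  5: cb$bebeb -> last char: b
  6: ebcb$beb -> last char: b
  7: ebebcb$b -> last char: b


BWT = bcee$bbb


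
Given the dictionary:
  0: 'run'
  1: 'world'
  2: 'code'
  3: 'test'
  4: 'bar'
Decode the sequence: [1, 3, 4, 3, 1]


Look up each index in the dictionary:
  1 -> 'world'
  3 -> 'test'
  4 -> 'bar'
  3 -> 'test'
  1 -> 'world'

Decoded: "world test bar test world"


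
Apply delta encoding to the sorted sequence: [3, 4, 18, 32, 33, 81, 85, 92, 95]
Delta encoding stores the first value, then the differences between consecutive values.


First value: 3
Deltas:
  4 - 3 = 1
  18 - 4 = 14
  32 - 18 = 14
  33 - 32 = 1
  81 - 33 = 48
  85 - 81 = 4
  92 - 85 = 7
  95 - 92 = 3


Delta encoded: [3, 1, 14, 14, 1, 48, 4, 7, 3]


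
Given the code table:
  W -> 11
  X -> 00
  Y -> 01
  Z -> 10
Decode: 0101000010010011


Decoding:
01 -> Y
01 -> Y
00 -> X
00 -> X
10 -> Z
01 -> Y
00 -> X
11 -> W


Result: YYXXZYXW


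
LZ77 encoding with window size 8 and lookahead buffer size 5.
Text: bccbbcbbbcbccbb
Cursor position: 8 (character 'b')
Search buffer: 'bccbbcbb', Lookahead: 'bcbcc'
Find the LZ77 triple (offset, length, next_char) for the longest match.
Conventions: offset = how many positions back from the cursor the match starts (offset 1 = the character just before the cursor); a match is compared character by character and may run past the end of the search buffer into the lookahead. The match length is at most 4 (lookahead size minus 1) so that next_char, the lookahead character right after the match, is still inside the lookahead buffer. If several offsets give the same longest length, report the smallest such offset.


Try each offset into the search buffer:
  offset=1 (pos 7, char 'b'): match length 1
  offset=2 (pos 6, char 'b'): match length 1
  offset=3 (pos 5, char 'c'): match length 0
  offset=4 (pos 4, char 'b'): match length 3
  offset=5 (pos 3, char 'b'): match length 1
  offset=6 (pos 2, char 'c'): match length 0
  offset=7 (pos 1, char 'c'): match length 0
  offset=8 (pos 0, char 'b'): match length 2
Longest match has length 3 at offset 4.
next_char = character at position 8 + 3 = 11 -> 'c'

Best match: offset=4, length=3 (matching 'bcb' starting at position 4)
LZ77 triple: (4, 3, 'c')


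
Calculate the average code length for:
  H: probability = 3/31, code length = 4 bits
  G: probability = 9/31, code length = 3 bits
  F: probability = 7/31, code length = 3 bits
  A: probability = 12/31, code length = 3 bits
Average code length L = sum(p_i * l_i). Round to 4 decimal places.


Weighted contributions p_i * l_i:
  H: (3/31) * 4 = 12/31
  G: (9/31) * 3 = 27/31
  F: (7/31) * 3 = 21/31
  A: (12/31) * 3 = 36/31
Sum = (12 + 27 + 21 + 36)/31 = 96/31

L = 96/31 = 3.0968 bits/symbol


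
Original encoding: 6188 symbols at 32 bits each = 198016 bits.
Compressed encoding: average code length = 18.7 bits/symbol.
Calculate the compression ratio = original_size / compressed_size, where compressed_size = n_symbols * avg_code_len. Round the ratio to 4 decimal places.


original_size = n_symbols * orig_bits = 6188 * 32 = 198016 bits
compressed_size = n_symbols * avg_code_len = 6188 * 18.7 = 115715.6 bits
ratio = original_size / compressed_size = 198016 / 115715.6 = 1.7112

Compression ratio = 1.7112


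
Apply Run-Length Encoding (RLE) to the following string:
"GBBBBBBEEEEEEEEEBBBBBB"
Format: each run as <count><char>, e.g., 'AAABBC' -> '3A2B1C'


Scanning runs left to right:
  i=0: run of 'G' x 1 -> '1G'
  i=1: run of 'B' x 6 -> '6B'
  i=7: run of 'E' x 9 -> '9E'
  i=16: run of 'B' x 6 -> '6B'

RLE = 1G6B9E6B


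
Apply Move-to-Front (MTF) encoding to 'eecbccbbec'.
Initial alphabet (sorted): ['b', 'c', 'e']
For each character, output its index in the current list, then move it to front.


MTF encoding:
'e': index 2 in ['b', 'c', 'e'] -> ['e', 'b', 'c']
'e': index 0 in ['e', 'b', 'c'] -> ['e', 'b', 'c']
'c': index 2 in ['e', 'b', 'c'] -> ['c', 'e', 'b']
'b': index 2 in ['c', 'e', 'b'] -> ['b', 'c', 'e']
'c': index 1 in ['b', 'c', 'e'] -> ['c', 'b', 'e']
'c': index 0 in ['c', 'b', 'e'] -> ['c', 'b', 'e']
'b': index 1 in ['c', 'b', 'e'] -> ['b', 'c', 'e']
'b': index 0 in ['b', 'c', 'e'] -> ['b', 'c', 'e']
'e': index 2 in ['b', 'c', 'e'] -> ['e', 'b', 'c']
'c': index 2 in ['e', 'b', 'c'] -> ['c', 'e', 'b']


Output: [2, 0, 2, 2, 1, 0, 1, 0, 2, 2]


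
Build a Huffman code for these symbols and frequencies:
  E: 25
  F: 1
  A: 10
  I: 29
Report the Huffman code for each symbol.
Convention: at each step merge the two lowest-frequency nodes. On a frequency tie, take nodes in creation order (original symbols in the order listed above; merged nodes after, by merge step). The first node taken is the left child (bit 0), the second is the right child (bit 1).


Huffman tree construction:
Step 1: Merge F(1) + A(10) = 11
Step 2: Merge (F+A)(11) + E(25) = 36
Step 3: Merge I(29) + ((F+A)+E)(36) = 65
Read each symbol's code off the tree from the root (left child = 0, right child = 1).

Codes:
  E: 11 (length 2)
  F: 100 (length 3)
  A: 101 (length 3)
  I: 0 (length 1)
Average code length: 112/65 = 1.7231 bits/symbol


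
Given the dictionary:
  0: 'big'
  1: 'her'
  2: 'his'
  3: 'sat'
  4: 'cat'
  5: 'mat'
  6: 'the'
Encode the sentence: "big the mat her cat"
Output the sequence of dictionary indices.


Look up each word in the dictionary:
  'big' -> 0
  'the' -> 6
  'mat' -> 5
  'her' -> 1
  'cat' -> 4

Encoded: [0, 6, 5, 1, 4]


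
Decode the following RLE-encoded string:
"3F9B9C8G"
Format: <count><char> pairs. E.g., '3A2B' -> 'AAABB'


Expanding each <count><char> pair:
  3F -> 'FFF'
  9B -> 'BBBBBBBBB'
  9C -> 'CCCCCCCCC'
  8G -> 'GGGGGGGG'

Decoded = FFFBBBBBBBBBCCCCCCCCCGGGGGGGG


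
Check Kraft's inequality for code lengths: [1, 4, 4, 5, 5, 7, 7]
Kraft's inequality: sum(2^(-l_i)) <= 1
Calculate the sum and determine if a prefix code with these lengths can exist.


Sum = 2^(-1) + 2^(-4) + 2^(-4) + 2^(-5) + 2^(-5) + 2^(-7) + 2^(-7)
    = 0.5 + 0.0625 + 0.0625 + 0.03125 + 0.03125 + 0.0078125 + 0.0078125
    = 90/128 = 0.703125
Since 0.703125 <= 1, Kraft's inequality IS satisfied.
A prefix code with these lengths CAN exist.

Kraft sum = 0.703125. Satisfied.


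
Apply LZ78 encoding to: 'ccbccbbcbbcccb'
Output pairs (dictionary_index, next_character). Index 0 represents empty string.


LZ78 encoding steps:
Dictionary: {0: ''}
Step 1: w='' (idx 0), next='c' -> output (0, 'c'), add 'c' as idx 1
Step 2: w='c' (idx 1), next='b' -> output (1, 'b'), add 'cb' as idx 2
Step 3: w='c' (idx 1), next='c' -> output (1, 'c'), add 'cc' as idx 3
Step 4: w='' (idx 0), next='b' -> output (0, 'b'), add 'b' as idx 4
Step 5: w='b' (idx 4), next='c' -> output (4, 'c'), add 'bc' as idx 5
Step 6: w='b' (idx 4), next='b' -> output (4, 'b'), add 'bb' as idx 6
Step 7: w='cc' (idx 3), next='c' -> output (3, 'c'), add 'ccc' as idx 7
Step 8: w='b' (idx 4), end of input -> output (4, '')


Encoded: [(0, 'c'), (1, 'b'), (1, 'c'), (0, 'b'), (4, 'c'), (4, 'b'), (3, 'c'), (4, '')]


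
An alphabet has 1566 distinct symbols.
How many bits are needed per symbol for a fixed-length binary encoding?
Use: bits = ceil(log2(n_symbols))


log2(1566) = 10.6129
Bracket: 2^10 = 1024 < 1566 <= 2^11 = 2048
So ceil(log2(1566)) = 11

bits = ceil(log2(1566)) = ceil(10.6129) = 11 bits


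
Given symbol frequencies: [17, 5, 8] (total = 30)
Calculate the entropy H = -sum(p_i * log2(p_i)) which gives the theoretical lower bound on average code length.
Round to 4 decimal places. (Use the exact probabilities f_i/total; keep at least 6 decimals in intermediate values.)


Per-symbol terms -p_i * log2(p_i) with p_i = f_i/30:
  p = 17/30 = 0.566667: log2(p) = -0.819428, -p*log2(p) = 0.464342
  p = 5/30 = 0.166667: log2(p) = -2.584963, -p*log2(p) = 0.430827
  p = 8/30 = 0.266667: log2(p) = -1.906891, -p*log2(p) = 0.508504
H = 0.464342 + 0.430827 + 0.508504 = 1.403673

H = 1.4037 bits/symbol


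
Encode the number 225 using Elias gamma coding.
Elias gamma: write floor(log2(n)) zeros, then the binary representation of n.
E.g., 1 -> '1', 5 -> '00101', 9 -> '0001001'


num_bits = floor(log2(225)) + 1 = 8
leading_zeros = num_bits - 1 = 7
binary(225) = 11100001

Elias gamma(225) = '0000000' + '11100001' = 000000011100001 (15 bits)


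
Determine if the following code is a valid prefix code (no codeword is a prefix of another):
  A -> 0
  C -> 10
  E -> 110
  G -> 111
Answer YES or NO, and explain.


Checking each pair (does one codeword prefix another?):
  A='0' vs C='10': no prefix
  A='0' vs E='110': no prefix
  A='0' vs G='111': no prefix
  C='10' vs A='0': no prefix
  C='10' vs E='110': no prefix
  C='10' vs G='111': no prefix
  E='110' vs A='0': no prefix
  E='110' vs C='10': no prefix
  E='110' vs G='111': no prefix
  G='111' vs A='0': no prefix
  G='111' vs C='10': no prefix
  G='111' vs E='110': no prefix
No violation found over all pairs.

YES -- this is a valid prefix code. No codeword is a prefix of any other codeword.


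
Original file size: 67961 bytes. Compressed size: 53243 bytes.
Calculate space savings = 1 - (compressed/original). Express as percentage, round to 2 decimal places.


ratio = compressed/original = 53243/67961 = 0.783435
savings = 1 - ratio = 1 - 0.783435 = 0.216565
as a percentage: 0.216565 * 100 = 21.66%

Space savings = 1 - 53243/67961 = 21.66%


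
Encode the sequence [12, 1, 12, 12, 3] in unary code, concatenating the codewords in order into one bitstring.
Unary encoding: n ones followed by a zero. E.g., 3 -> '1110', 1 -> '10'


Encode each number as n ones followed by a terminating 0:
  12 -> 1111111111110 (13 bits)
  1 -> 10 (2 bits)
  12 -> 1111111111110 (13 bits)
  12 -> 1111111111110 (13 bits)
  3 -> 1110 (4 bits)
Total length = 13 + 2 + 13 + 13 + 4 = 45 bits.

Unary([12, 1, 12, 12, 3]) = 111111111111010111111111111011111111111101110 (45 bits)


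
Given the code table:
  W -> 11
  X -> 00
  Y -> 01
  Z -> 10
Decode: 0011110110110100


Decoding:
00 -> X
11 -> W
11 -> W
01 -> Y
10 -> Z
11 -> W
01 -> Y
00 -> X


Result: XWWYZWYX


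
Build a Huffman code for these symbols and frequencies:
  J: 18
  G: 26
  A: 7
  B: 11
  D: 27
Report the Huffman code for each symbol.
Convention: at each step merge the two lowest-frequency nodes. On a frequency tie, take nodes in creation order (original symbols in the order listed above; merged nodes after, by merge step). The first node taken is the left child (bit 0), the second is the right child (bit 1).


Huffman tree construction:
Step 1: Merge A(7) + B(11) = 18
Step 2: Merge J(18) + (A+B)(18) = 36
Step 3: Merge G(26) + D(27) = 53
Step 4: Merge (J+(A+B))(36) + (G+D)(53) = 89
Read each symbol's code off the tree from the root (left child = 0, right child = 1).

Codes:
  J: 00 (length 2)
  G: 10 (length 2)
  A: 010 (length 3)
  B: 011 (length 3)
  D: 11 (length 2)
Average code length: 196/89 = 2.2022 bits/symbol


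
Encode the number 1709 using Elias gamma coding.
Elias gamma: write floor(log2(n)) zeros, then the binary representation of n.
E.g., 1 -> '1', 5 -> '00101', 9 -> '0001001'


num_bits = floor(log2(1709)) + 1 = 11
leading_zeros = num_bits - 1 = 10
binary(1709) = 11010101101

Elias gamma(1709) = '0000000000' + '11010101101' = 000000000011010101101 (21 bits)


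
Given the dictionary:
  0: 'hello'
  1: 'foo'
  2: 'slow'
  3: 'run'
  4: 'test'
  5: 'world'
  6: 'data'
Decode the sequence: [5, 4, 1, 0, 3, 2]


Look up each index in the dictionary:
  5 -> 'world'
  4 -> 'test'
  1 -> 'foo'
  0 -> 'hello'
  3 -> 'run'
  2 -> 'slow'

Decoded: "world test foo hello run slow"


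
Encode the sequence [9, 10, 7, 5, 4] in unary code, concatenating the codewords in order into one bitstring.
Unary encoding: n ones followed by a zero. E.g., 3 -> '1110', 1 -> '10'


Encode each number as n ones followed by a terminating 0:
  9 -> 1111111110 (10 bits)
  10 -> 11111111110 (11 bits)
  7 -> 11111110 (8 bits)
  5 -> 111110 (6 bits)
  4 -> 11110 (5 bits)
Total length = 10 + 11 + 8 + 6 + 5 = 40 bits.

Unary([9, 10, 7, 5, 4]) = 1111111110111111111101111111011111011110 (40 bits)


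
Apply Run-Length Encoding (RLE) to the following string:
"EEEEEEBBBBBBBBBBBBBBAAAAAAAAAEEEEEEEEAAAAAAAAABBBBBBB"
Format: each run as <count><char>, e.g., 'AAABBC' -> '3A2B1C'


Scanning runs left to right:
  i=0: run of 'E' x 6 -> '6E'
  i=6: run of 'B' x 14 -> '14B'
  i=20: run of 'A' x 9 -> '9A'
  i=29: run of 'E' x 8 -> '8E'
  i=37: run of 'A' x 9 -> '9A'
  i=46: run of 'B' x 7 -> '7B'

RLE = 6E14B9A8E9A7B


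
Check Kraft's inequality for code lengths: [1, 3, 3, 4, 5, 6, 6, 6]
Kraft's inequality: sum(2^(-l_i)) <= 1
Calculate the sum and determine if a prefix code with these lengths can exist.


Sum = 2^(-1) + 2^(-3) + 2^(-3) + 2^(-4) + 2^(-5) + 2^(-6) + 2^(-6) + 2^(-6)
    = 0.5 + 0.125 + 0.125 + 0.0625 + 0.03125 + 0.015625 + 0.015625 + 0.015625
    = 57/64 = 0.890625
Since 0.890625 <= 1, Kraft's inequality IS satisfied.
A prefix code with these lengths CAN exist.

Kraft sum = 0.890625. Satisfied.


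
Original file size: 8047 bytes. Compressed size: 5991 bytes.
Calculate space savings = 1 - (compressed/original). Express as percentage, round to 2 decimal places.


ratio = compressed/original = 5991/8047 = 0.744501
savings = 1 - ratio = 1 - 0.744501 = 0.255499
as a percentage: 0.255499 * 100 = 25.55%

Space savings = 1 - 5991/8047 = 25.55%


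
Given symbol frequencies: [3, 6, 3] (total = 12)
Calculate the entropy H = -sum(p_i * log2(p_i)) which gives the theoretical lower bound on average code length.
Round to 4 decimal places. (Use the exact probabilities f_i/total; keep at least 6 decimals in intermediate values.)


Per-symbol terms -p_i * log2(p_i) with p_i = f_i/12:
  p = 3/12 = 0.250000: log2(p) = -2.000000, -p*log2(p) = 0.500000
  p = 6/12 = 0.500000: log2(p) = -1.000000, -p*log2(p) = 0.500000
  p = 3/12 = 0.250000: log2(p) = -2.000000, -p*log2(p) = 0.500000
H = 0.500000 + 0.500000 + 0.500000 = 1.500000

H = 1.5 bits/symbol


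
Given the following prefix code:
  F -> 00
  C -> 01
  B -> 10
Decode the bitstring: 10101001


Decoding step by step:
Bits 10 -> B
Bits 10 -> B
Bits 10 -> B
Bits 01 -> C


Decoded message: BBBC


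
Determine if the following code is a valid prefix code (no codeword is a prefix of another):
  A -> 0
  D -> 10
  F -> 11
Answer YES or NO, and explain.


Checking each pair (does one codeword prefix another?):
  A='0' vs D='10': no prefix
  A='0' vs F='11': no prefix
  D='10' vs A='0': no prefix
  D='10' vs F='11': no prefix
  F='11' vs A='0': no prefix
  F='11' vs D='10': no prefix
No violation found over all pairs.

YES -- this is a valid prefix code. No codeword is a prefix of any other codeword.


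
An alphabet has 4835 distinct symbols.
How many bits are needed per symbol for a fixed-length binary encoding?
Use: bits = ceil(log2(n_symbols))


log2(4835) = 12.2393
Bracket: 2^12 = 4096 < 4835 <= 2^13 = 8192
So ceil(log2(4835)) = 13

bits = ceil(log2(4835)) = ceil(12.2393) = 13 bits


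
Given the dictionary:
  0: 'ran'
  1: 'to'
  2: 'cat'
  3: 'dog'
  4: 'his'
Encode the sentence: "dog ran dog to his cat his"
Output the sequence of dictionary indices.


Look up each word in the dictionary:
  'dog' -> 3
  'ran' -> 0
  'dog' -> 3
  'to' -> 1
  'his' -> 4
  'cat' -> 2
  'his' -> 4

Encoded: [3, 0, 3, 1, 4, 2, 4]


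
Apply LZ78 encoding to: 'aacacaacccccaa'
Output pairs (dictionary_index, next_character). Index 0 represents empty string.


LZ78 encoding steps:
Dictionary: {0: ''}
Step 1: w='' (idx 0), next='a' -> output (0, 'a'), add 'a' as idx 1
Step 2: w='a' (idx 1), next='c' -> output (1, 'c'), add 'ac' as idx 2
Step 3: w='ac' (idx 2), next='a' -> output (2, 'a'), add 'aca' as idx 3
Step 4: w='ac' (idx 2), next='c' -> output (2, 'c'), add 'acc' as idx 4
Step 5: w='' (idx 0), next='c' -> output (0, 'c'), add 'c' as idx 5
Step 6: w='c' (idx 5), next='c' -> output (5, 'c'), add 'cc' as idx 6
Step 7: w='a' (idx 1), next='a' -> output (1, 'a'), add 'aa' as idx 7


Encoded: [(0, 'a'), (1, 'c'), (2, 'a'), (2, 'c'), (0, 'c'), (5, 'c'), (1, 'a')]


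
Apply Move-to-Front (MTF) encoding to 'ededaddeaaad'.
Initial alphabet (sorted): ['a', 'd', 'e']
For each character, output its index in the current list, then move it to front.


MTF encoding:
'e': index 2 in ['a', 'd', 'e'] -> ['e', 'a', 'd']
'd': index 2 in ['e', 'a', 'd'] -> ['d', 'e', 'a']
'e': index 1 in ['d', 'e', 'a'] -> ['e', 'd', 'a']
'd': index 1 in ['e', 'd', 'a'] -> ['d', 'e', 'a']
'a': index 2 in ['d', 'e', 'a'] -> ['a', 'd', 'e']
'd': index 1 in ['a', 'd', 'e'] -> ['d', 'a', 'e']
'd': index 0 in ['d', 'a', 'e'] -> ['d', 'a', 'e']
'e': index 2 in ['d', 'a', 'e'] -> ['e', 'd', 'a']
'a': index 2 in ['e', 'd', 'a'] -> ['a', 'e', 'd']
'a': index 0 in ['a', 'e', 'd'] -> ['a', 'e', 'd']
'a': index 0 in ['a', 'e', 'd'] -> ['a', 'e', 'd']
'd': index 2 in ['a', 'e', 'd'] -> ['d', 'a', 'e']


Output: [2, 2, 1, 1, 2, 1, 0, 2, 2, 0, 0, 2]


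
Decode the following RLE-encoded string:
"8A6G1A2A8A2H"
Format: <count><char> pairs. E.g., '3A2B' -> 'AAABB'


Expanding each <count><char> pair:
  8A -> 'AAAAAAAA'
  6G -> 'GGGGGG'
  1A -> 'A'
  2A -> 'AA'
  8A -> 'AAAAAAAA'
  2H -> 'HH'

Decoded = AAAAAAAAGGGGGGAAAAAAAAAAAHH


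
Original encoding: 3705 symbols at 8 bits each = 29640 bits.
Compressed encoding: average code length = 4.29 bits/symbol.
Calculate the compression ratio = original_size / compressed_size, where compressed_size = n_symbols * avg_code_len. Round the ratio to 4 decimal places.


original_size = n_symbols * orig_bits = 3705 * 8 = 29640 bits
compressed_size = n_symbols * avg_code_len = 3705 * 4.29 = 15894.45 bits
ratio = original_size / compressed_size = 29640 / 15894.45 = 1.8648

Compression ratio = 1.8648


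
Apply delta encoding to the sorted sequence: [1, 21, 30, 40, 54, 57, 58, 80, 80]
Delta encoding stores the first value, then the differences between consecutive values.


First value: 1
Deltas:
  21 - 1 = 20
  30 - 21 = 9
  40 - 30 = 10
  54 - 40 = 14
  57 - 54 = 3
  58 - 57 = 1
  80 - 58 = 22
  80 - 80 = 0


Delta encoded: [1, 20, 9, 10, 14, 3, 1, 22, 0]


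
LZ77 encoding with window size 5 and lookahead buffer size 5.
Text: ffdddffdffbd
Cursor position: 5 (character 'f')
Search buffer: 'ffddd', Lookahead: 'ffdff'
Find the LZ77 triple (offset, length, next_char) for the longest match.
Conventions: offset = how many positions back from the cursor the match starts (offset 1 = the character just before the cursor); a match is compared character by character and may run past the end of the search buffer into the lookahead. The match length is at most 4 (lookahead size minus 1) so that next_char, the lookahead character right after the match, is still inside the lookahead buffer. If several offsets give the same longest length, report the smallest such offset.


Try each offset into the search buffer:
  offset=1 (pos 4, char 'd'): match length 0
  offset=2 (pos 3, char 'd'): match length 0
  offset=3 (pos 2, char 'd'): match length 0
  offset=4 (pos 1, char 'f'): match length 1
  offset=5 (pos 0, char 'f'): match length 3
Longest match has length 3 at offset 5.
next_char = character at position 5 + 3 = 8 -> 'f'

Best match: offset=5, length=3 (matching 'ffd' starting at position 0)
LZ77 triple: (5, 3, 'f')
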